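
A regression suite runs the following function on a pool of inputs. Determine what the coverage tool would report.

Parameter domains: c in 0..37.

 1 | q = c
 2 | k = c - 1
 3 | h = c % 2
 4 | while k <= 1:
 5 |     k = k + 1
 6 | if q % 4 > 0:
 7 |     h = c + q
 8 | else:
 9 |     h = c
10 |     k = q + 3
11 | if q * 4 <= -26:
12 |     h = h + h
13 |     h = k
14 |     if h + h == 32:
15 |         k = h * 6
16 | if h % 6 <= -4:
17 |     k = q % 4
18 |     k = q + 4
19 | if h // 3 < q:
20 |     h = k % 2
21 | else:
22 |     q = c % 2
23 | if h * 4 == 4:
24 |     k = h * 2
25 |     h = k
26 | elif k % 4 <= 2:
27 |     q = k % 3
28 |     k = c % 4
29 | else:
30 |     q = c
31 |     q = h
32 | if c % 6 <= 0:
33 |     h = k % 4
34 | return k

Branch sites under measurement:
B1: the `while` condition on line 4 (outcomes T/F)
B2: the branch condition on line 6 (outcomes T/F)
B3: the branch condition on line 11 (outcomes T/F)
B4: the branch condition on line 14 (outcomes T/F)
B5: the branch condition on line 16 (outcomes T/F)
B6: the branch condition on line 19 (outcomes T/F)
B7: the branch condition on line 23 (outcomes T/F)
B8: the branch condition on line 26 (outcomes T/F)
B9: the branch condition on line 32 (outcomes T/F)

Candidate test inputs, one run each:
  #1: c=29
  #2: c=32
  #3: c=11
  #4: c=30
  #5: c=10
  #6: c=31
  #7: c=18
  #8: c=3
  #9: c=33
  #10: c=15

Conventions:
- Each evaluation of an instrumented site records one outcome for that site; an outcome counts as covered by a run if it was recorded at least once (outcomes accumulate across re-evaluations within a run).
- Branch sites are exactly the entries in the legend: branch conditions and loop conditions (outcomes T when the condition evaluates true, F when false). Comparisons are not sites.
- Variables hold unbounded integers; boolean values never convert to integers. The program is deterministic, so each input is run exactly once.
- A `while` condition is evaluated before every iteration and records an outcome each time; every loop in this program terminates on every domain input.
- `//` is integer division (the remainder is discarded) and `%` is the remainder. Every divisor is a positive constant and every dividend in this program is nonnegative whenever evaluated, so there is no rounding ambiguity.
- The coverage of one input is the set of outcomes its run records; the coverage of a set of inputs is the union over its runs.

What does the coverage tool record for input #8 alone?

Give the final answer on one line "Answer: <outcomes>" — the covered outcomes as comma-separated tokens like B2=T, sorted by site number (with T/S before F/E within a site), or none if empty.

Event log for input #8 (c=3):
  B1->F, B2->T, B3->F, B5->F, B6->T, B7->F, B8->T, B9->F
distinct outcomes covered: B1=F, B2=T, B3=F, B5=F, B6=T, B7=F, B8=T, B9=F

Answer: B1=F, B2=T, B3=F, B5=F, B6=T, B7=F, B8=T, B9=F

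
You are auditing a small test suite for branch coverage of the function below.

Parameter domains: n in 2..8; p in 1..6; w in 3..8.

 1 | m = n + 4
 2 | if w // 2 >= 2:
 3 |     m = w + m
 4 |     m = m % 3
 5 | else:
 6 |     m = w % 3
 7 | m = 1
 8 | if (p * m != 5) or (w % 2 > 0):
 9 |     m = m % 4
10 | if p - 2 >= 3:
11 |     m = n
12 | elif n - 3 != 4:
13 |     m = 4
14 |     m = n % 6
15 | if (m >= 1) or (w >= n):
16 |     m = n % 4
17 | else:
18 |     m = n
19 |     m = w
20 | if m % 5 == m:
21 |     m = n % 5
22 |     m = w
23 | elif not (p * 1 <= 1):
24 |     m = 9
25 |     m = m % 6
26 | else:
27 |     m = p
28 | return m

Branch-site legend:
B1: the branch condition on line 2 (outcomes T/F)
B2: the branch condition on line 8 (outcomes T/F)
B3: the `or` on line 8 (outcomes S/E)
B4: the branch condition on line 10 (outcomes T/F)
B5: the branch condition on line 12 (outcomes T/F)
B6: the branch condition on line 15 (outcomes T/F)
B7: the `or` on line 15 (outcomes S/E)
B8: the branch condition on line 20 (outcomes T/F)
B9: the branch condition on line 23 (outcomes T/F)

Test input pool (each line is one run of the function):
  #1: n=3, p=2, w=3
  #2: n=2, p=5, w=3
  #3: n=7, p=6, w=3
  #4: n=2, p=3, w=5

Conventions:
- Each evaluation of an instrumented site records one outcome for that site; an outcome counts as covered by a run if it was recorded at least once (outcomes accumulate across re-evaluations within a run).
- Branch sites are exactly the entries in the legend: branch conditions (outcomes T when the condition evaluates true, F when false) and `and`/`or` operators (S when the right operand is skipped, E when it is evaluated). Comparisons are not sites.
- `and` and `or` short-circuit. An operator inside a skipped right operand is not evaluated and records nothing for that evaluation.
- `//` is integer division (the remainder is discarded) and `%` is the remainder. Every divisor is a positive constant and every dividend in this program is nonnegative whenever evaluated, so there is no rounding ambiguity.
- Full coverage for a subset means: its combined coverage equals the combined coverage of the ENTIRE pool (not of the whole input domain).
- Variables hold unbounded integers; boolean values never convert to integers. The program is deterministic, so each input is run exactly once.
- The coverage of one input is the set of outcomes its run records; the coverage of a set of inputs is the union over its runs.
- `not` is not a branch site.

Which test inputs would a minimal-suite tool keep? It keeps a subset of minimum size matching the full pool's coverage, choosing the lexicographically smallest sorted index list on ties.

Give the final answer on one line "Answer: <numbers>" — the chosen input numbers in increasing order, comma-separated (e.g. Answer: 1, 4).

run #1 (n=3, p=2, w=3) runs B1->F, B3->S, B2->T, B4->F, B5->T, B7->S, B6->T, B8->T; records B1=F, B2=T, B3=S, B4=F, B5=T, B6=T, B7=S, B8=T
run #2 (n=2, p=5, w=3) runs B1->F, B3->E, B2->T, B4->T, B7->S, B6->T, B8->T; records B1=F, B2=T, B3=E, B4=T, B6=T, B7=S, B8=T
run #3 (n=7, p=6, w=3) runs B1->F, B3->S, B2->T, B4->T, B7->S, B6->T, B8->T; records B1=F, B2=T, B3=S, B4=T, B6=T, B7=S, B8=T
run #4 (n=2, p=3, w=5) runs B1->T, B3->S, B2->T, B4->F, B5->T, B7->S, B6->T, B8->T; records B1=T, B2=T, B3=S, B4=F, B5=T, B6=T, B7=S, B8=T
pool-wide coverage (11 outcomes): B1=T, B1=F, B2=T, B3=S, B3=E, B4=T, B4=F, B5=T, B6=T, B7=S, B8=T
every size-1 subset falls short of the 11 outcomes (best: 8/11)
inputs {2, 4} (size 2) cover everything; no size-2 subset with a lexicographically smaller index list covers all 11

Answer: 2, 4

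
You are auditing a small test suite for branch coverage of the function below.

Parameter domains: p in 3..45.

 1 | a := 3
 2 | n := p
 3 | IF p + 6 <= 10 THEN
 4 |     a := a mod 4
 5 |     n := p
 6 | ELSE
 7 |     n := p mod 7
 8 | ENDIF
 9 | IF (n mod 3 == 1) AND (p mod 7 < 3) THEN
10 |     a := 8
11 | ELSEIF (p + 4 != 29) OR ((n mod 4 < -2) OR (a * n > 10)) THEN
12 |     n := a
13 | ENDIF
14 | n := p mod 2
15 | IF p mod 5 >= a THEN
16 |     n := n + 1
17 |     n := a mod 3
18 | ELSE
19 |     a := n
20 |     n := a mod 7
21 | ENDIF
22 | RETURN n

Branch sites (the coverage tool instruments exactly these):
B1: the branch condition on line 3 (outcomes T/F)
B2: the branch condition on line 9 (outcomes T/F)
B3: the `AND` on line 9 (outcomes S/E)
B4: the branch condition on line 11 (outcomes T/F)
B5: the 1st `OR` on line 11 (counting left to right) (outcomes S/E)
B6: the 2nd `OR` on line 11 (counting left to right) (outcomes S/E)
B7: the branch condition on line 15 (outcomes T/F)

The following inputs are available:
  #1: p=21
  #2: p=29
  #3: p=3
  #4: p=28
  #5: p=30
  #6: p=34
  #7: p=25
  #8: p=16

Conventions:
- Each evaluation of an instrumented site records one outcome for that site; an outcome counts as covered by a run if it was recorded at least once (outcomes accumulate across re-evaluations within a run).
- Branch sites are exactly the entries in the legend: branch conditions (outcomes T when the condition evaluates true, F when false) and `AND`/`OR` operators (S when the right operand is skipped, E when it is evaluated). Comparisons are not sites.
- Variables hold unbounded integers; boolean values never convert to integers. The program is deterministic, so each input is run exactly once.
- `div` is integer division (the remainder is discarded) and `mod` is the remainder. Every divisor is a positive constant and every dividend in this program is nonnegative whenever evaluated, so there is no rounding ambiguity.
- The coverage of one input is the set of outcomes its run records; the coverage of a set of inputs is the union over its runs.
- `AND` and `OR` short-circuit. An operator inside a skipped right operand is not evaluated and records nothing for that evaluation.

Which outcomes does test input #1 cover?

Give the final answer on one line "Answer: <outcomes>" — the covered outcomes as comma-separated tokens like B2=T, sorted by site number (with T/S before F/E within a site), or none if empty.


Event log for input #1 (p=21):
  B1->F, B3->S, B2->F, B5->S, B4->T, B7->F
distinct outcomes covered: B1=F, B2=F, B3=S, B4=T, B5=S, B7=F
Answer: B1=F, B2=F, B3=S, B4=T, B5=S, B7=F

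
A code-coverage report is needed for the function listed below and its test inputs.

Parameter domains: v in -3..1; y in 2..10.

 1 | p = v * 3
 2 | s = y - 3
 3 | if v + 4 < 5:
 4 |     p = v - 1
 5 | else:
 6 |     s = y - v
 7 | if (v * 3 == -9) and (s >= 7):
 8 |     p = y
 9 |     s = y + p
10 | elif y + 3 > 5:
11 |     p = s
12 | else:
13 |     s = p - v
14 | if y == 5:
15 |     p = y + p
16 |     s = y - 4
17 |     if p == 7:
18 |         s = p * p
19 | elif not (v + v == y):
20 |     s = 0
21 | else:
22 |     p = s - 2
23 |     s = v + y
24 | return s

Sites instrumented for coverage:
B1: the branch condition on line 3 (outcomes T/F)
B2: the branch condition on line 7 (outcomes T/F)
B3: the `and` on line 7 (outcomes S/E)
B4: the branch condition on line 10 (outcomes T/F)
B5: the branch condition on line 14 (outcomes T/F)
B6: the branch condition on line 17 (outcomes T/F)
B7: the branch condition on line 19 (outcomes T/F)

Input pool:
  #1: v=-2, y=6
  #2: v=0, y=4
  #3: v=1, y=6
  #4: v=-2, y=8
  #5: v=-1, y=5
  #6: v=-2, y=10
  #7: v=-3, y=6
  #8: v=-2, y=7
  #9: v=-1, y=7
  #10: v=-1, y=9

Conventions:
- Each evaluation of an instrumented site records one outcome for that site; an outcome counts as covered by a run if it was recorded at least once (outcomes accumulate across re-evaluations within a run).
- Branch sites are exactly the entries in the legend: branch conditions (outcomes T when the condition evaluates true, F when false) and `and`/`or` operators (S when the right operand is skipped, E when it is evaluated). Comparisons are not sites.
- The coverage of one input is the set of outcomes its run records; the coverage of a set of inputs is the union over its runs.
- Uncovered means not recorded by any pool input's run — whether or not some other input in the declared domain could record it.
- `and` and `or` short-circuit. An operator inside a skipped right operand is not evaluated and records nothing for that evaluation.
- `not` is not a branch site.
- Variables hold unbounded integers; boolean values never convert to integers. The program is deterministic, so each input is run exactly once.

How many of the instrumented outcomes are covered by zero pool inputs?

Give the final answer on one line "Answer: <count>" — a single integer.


input #1 (v=-2, y=6): events B1->T, B3->S, B2->F, B4->T, B5->F, B7->T; covers B1=T, B2=F, B3=S, B4=T, B5=F, B7=T
input #2 (v=0, y=4): events B1->T, B3->S, B2->F, B4->T, B5->F, B7->T; covers B1=T, B2=F, B3=S, B4=T, B5=F, B7=T
input #3 (v=1, y=6): events B1->F, B3->S, B2->F, B4->T, B5->F, B7->T; covers B1=F, B2=F, B3=S, B4=T, B5=F, B7=T
input #4 (v=-2, y=8): events B1->T, B3->S, B2->F, B4->T, B5->F, B7->T; covers B1=T, B2=F, B3=S, B4=T, B5=F, B7=T
input #5 (v=-1, y=5): events B1->T, B3->S, B2->F, B4->T, B5->T, B6->T; covers B1=T, B2=F, B3=S, B4=T, B5=T, B6=T
input #6 (v=-2, y=10): events B1->T, B3->S, B2->F, B4->T, B5->F, B7->T; covers B1=T, B2=F, B3=S, B4=T, B5=F, B7=T
input #7 (v=-3, y=6): events B1->T, B3->E, B2->F, B4->T, B5->F, B7->T; covers B1=T, B2=F, B3=E, B4=T, B5=F, B7=T
input #8 (v=-2, y=7): events B1->T, B3->S, B2->F, B4->T, B5->F, B7->T; covers B1=T, B2=F, B3=S, B4=T, B5=F, B7=T
input #9 (v=-1, y=7): events B1->T, B3->S, B2->F, B4->T, B5->F, B7->T; covers B1=T, B2=F, B3=S, B4=T, B5=F, B7=T
input #10 (v=-1, y=9): events B1->T, B3->S, B2->F, B4->T, B5->F, B7->T; covers B1=T, B2=F, B3=S, B4=T, B5=F, B7=T
union over the pool: B1=T, B1=F, B2=F, B3=S, B3=E, B4=T, B5=T, B5=F, B6=T, B7=T
uncovered (4 of 14): B2=T, B4=F, B6=F, B7=F
Answer: 4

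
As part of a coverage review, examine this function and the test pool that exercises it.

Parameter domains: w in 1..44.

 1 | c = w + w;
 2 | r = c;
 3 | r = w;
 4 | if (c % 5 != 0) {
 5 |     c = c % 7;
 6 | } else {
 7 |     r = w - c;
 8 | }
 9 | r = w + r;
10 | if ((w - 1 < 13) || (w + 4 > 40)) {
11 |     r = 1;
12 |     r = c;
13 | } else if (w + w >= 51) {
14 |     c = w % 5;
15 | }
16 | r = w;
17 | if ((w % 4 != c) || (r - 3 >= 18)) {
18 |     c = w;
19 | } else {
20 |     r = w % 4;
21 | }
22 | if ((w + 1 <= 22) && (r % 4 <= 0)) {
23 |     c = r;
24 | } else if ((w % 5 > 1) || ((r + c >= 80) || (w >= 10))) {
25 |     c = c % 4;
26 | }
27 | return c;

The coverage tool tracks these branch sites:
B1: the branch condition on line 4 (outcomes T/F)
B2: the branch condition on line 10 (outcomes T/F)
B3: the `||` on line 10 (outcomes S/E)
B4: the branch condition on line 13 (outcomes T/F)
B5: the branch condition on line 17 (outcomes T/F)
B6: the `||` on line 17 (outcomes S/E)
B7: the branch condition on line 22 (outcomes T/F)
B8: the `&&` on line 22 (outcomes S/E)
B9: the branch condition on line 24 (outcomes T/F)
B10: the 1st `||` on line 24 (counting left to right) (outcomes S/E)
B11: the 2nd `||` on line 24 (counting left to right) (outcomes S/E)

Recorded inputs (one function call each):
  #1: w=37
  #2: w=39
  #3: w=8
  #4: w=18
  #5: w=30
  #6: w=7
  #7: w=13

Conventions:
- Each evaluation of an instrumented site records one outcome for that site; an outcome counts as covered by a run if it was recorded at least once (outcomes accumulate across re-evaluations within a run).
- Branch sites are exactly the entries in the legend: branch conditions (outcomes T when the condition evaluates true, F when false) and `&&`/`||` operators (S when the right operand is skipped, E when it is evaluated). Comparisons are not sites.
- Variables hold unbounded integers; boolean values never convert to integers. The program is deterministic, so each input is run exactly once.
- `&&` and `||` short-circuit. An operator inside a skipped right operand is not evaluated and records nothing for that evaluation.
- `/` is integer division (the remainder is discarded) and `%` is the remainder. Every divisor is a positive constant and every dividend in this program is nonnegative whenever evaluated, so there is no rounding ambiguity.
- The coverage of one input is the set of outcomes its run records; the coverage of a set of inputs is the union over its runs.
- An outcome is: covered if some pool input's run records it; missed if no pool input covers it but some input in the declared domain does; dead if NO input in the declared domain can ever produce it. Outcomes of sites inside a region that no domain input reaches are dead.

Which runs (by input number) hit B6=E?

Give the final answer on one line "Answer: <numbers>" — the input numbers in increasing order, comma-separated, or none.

input #1 (w=37): misses B6=E
input #2 (w=39): misses B6=E
input #3 (w=8): misses B6=E
input #4 (w=18): misses B6=E
input #5 (w=30): misses B6=E
input #6 (w=7): misses B6=E
input #7 (w=13): misses B6=E

Answer: none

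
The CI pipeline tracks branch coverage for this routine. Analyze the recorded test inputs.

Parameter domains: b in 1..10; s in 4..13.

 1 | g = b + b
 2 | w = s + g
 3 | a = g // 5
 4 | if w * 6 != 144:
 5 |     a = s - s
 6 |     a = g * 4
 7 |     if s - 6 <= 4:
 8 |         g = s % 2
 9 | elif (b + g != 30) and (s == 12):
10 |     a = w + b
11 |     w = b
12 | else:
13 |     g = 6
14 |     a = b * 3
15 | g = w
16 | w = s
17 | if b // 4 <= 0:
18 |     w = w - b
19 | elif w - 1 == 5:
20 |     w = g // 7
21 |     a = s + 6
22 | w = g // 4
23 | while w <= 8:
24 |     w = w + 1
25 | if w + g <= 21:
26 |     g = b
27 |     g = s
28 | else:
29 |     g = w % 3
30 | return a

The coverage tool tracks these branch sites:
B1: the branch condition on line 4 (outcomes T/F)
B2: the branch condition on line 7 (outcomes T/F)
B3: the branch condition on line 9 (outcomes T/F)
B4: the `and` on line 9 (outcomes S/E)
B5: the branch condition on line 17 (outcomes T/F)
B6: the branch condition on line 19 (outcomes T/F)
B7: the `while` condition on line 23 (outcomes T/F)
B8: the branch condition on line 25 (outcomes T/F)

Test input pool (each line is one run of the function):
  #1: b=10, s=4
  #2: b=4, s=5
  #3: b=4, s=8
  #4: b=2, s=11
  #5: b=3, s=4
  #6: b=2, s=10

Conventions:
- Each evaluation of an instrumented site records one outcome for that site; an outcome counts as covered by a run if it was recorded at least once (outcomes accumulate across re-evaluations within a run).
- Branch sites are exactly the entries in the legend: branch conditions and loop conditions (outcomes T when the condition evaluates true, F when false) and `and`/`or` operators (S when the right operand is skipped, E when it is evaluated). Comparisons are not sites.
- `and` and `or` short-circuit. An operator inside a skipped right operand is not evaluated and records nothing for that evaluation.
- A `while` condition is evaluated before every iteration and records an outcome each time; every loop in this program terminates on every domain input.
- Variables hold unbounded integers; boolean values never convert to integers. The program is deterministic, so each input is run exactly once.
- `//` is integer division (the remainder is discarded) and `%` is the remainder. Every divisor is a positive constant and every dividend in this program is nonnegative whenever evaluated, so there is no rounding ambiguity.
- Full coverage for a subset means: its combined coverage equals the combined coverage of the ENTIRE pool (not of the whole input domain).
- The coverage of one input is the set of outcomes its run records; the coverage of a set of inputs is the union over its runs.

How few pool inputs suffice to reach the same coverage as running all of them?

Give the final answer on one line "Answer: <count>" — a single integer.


#1 (b=10, s=4) -> B1->F, B4->S, B3->F, B5->F, B6->F, B7->T, B7->T, B7->T, B7->F, B8->F; covered: B1=F, B3=F, B4=S, B5=F, B6=F, B7=T, B7=F, B8=F
#2 (b=4, s=5) -> B1->T, B2->T, B5->F, B6->F, B7->T, B7->T, B7->T, B7->T, B7->T, B7->T, B7->F, B8->F; covered: B1=T, B2=T, B5=F, B6=F, B7=T, B7=F, B8=F
#3 (b=4, s=8) -> B1->T, B2->T, B5->F, B6->F, B7->T, B7->T, B7->T, B7->T, B7->T, B7->F, B8->F; covered: B1=T, B2=T, B5=F, B6=F, B7=T, B7=F, B8=F
#4 (b=2, s=11) -> B1->T, B2->F, B5->T, B7->T, B7->T, B7->T, B7->T, B7->T, B7->T, B7->F, B8->F; covered: B1=T, B2=F, B5=T, B7=T, B7=F, B8=F
#5 (b=3, s=4) -> B1->T, B2->T, B5->T, B7->T, B7->T, B7->T, B7->T, B7->T, B7->T, B7->T, B7->F, B8->T; covered: B1=T, B2=T, B5=T, B7=T, B7=F, B8=T
#6 (b=2, s=10) -> B1->T, B2->T, B5->T, B7->T, B7->T, B7->T, B7->T, B7->T, B7->T, B7->F, B8->F; covered: B1=T, B2=T, B5=T, B7=T, B7=F, B8=F
together the pool reaches 13 outcomes: B1=T, B1=F, B2=T, B2=F, B3=F, B4=S, B5=T, B5=F, B6=F, B7=T, B7=F, B8=T, B8=F
checked all size-1 subsets: none covers 13 outcomes (max 8/13)
checked all size-2 subsets: none covers 13 outcomes (max 12/13)
the canonical winner is {1, 4, 5}: size 3, full 13-outcome coverage, earliest index list among size-3 covers
Answer: 3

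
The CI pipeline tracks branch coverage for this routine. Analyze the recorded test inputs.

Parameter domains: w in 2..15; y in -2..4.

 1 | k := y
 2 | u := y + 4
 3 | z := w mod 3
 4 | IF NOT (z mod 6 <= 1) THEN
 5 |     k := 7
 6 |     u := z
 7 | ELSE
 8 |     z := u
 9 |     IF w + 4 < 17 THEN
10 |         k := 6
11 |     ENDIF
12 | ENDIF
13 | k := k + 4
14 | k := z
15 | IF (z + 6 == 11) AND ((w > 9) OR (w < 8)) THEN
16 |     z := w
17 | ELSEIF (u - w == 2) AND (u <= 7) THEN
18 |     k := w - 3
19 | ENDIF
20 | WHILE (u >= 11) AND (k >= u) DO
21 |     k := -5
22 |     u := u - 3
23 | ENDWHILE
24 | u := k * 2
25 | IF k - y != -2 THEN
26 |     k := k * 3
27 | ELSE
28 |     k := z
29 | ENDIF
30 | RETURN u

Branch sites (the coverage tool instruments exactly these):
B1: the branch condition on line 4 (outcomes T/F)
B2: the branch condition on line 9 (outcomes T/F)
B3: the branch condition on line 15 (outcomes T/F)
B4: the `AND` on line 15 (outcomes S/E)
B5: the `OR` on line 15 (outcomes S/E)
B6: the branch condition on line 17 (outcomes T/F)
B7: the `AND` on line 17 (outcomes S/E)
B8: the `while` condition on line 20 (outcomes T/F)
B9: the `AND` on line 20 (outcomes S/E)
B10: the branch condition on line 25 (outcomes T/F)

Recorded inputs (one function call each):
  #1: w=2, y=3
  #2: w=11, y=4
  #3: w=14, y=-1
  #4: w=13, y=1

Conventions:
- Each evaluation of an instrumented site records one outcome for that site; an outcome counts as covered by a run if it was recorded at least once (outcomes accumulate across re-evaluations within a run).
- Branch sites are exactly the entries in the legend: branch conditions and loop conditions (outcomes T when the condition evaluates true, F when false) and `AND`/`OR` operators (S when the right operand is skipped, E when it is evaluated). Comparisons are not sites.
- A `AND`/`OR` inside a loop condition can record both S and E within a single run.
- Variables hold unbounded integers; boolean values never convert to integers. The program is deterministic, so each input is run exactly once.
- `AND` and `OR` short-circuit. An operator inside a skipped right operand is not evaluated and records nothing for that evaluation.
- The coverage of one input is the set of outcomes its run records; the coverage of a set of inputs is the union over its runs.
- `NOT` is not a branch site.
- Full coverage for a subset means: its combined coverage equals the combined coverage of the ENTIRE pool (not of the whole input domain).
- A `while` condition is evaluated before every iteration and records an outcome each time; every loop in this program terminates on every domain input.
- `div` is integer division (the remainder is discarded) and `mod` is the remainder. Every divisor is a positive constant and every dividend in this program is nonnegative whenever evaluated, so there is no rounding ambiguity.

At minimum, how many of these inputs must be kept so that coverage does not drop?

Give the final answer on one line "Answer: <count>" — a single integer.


input #1, w=2, y=3: outcomes B1=T, B3=F, B4=S, B6=F, B7=S, B8=F, B9=S, B10=T
input #2, w=11, y=4: outcomes B1=T, B3=F, B4=S, B6=F, B7=S, B8=F, B9=S, B10=F
input #3, w=14, y=-1: outcomes B1=T, B3=F, B4=S, B6=F, B7=S, B8=F, B9=S, B10=T
input #4, w=13, y=1: outcomes B1=F, B2=F, B3=T, B4=E, B5=S, B8=F, B9=S, B10=T
pool-wide coverage (14 outcomes): B1=T, B1=F, B2=F, B3=T, B3=F, B4=S, B4=E, B5=S, B6=F, B7=S, B8=F, B9=S, B10=T, B10=F
checked all size-1 subsets: none covers 14 outcomes (max 8/14)
inputs {2, 4} (size 2) cover everything; no size-2 subset with a lexicographically smaller index list covers all 14
Answer: 2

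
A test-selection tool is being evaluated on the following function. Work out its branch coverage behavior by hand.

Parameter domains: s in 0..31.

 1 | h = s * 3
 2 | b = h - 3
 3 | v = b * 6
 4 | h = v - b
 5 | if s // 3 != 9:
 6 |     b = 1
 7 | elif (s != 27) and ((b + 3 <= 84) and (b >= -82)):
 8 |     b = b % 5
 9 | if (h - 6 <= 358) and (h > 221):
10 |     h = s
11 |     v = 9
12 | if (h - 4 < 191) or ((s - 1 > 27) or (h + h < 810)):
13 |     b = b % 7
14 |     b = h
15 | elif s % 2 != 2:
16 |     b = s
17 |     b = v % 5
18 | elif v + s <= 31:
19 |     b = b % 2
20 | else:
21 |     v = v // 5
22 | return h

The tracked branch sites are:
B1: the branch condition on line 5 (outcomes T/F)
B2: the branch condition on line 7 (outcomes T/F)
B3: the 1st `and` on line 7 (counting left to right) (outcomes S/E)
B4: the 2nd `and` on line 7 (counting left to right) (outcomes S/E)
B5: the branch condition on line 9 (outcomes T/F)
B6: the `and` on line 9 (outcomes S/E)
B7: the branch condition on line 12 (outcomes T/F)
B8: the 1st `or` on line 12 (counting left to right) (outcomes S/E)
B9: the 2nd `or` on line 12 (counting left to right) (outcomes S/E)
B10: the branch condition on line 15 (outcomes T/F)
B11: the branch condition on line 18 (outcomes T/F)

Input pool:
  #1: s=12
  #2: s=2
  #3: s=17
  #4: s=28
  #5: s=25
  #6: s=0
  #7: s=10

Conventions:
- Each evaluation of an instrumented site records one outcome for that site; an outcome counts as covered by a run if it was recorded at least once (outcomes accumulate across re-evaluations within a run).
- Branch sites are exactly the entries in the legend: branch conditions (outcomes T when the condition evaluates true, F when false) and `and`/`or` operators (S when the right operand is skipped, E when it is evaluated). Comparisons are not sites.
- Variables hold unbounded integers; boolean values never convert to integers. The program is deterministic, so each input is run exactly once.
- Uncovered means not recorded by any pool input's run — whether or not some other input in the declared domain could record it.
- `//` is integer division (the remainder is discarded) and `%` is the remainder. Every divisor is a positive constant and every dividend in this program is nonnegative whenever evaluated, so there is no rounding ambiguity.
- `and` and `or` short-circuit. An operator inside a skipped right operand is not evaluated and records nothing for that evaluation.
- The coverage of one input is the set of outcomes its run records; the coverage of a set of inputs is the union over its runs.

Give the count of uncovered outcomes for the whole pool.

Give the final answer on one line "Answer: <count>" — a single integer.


input #1 (s=12): covers B1=T, B5=F, B6=E, B7=T, B8=S
input #2 (s=2): covers B1=T, B5=F, B6=E, B7=T, B8=S
input #3 (s=17): covers B1=T, B5=T, B6=E, B7=T, B8=S
input #4 (s=28): covers B1=F, B2=T, B3=E, B4=E, B5=F, B6=S, B7=F, B8=E, B9=E, B10=T
input #5 (s=25): covers B1=T, B5=T, B6=E, B7=T, B8=S
input #6 (s=0): covers B1=T, B5=F, B6=E, B7=T, B8=S
input #7 (s=10): covers B1=T, B5=F, B6=E, B7=T, B8=S
union over the pool: B1=T, B1=F, B2=T, B3=E, B4=E, B5=T, B5=F, B6=S, B6=E, B7=T, B7=F, B8=S, B8=E, B9=E, B10=T
uncovered (7 of 22): B2=F, B3=S, B4=S, B9=S, B10=F, B11=T, B11=F
Answer: 7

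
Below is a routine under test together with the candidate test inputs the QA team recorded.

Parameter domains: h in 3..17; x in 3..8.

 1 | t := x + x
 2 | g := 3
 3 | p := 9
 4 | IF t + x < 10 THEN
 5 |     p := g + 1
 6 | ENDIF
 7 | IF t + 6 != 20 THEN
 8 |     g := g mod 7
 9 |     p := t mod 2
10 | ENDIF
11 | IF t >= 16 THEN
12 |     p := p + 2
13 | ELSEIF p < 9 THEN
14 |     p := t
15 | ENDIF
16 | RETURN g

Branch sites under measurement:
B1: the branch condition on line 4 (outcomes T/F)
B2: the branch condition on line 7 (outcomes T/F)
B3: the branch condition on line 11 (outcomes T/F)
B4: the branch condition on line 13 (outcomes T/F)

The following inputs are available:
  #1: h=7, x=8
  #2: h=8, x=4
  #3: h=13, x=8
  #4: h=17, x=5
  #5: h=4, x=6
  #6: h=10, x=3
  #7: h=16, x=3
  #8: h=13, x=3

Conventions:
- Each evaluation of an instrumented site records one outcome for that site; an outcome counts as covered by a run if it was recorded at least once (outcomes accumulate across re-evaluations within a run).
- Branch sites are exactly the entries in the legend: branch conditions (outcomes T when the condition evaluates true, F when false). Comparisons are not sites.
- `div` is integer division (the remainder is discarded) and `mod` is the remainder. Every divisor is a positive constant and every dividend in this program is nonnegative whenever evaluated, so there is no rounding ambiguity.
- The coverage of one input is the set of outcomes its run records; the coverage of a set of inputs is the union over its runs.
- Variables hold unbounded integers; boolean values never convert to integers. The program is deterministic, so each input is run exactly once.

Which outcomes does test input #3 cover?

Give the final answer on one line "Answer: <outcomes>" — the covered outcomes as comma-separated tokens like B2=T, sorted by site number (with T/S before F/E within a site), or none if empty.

Simulating input #3 (h=13, x=8) step by step:
  B1->F, B2->T, B3->T
distinct outcomes covered: B1=F, B2=T, B3=T

Answer: B1=F, B2=T, B3=T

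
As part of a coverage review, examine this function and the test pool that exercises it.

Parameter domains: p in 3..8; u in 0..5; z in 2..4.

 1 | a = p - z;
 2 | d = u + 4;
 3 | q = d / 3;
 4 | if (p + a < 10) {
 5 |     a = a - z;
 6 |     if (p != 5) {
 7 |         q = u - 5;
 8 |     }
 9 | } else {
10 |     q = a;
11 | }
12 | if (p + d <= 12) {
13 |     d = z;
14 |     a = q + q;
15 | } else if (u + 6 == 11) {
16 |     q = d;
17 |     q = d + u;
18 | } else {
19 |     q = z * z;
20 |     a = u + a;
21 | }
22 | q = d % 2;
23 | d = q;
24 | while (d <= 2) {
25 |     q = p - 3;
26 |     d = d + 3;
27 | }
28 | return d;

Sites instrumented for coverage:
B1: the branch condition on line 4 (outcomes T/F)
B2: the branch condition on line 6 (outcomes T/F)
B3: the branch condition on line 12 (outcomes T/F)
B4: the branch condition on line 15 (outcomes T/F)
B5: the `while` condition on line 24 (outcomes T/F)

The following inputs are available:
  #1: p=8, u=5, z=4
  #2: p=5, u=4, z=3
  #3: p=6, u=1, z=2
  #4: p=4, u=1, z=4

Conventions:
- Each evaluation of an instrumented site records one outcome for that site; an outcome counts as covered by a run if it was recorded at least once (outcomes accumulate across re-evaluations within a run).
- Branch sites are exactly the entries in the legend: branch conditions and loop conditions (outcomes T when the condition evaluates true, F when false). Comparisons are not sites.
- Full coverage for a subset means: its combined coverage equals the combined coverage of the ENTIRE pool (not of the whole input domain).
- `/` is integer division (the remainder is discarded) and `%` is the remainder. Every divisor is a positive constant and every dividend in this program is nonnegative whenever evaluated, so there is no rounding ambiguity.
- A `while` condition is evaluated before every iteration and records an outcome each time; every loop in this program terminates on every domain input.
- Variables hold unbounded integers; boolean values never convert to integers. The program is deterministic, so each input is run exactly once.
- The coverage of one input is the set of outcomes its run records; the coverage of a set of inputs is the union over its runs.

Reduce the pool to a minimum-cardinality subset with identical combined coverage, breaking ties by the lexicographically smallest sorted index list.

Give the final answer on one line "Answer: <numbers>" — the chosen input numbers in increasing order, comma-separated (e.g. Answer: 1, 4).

run #1 (p=8, u=5, z=4) records B1=F, B3=F, B4=T, B5=T, B5=F
run #2 (p=5, u=4, z=3) records B1=T, B2=F, B3=F, B4=F, B5=T, B5=F
run #3 (p=6, u=1, z=2) records B1=F, B3=T, B5=T, B5=F
run #4 (p=4, u=1, z=4) records B1=T, B2=T, B3=T, B5=T, B5=F
together the pool reaches 10 outcomes: B1=T, B1=F, B2=T, B2=F, B3=T, B3=F, B4=T, B4=F, B5=T, B5=F
every size-1 subset falls short of the 10 outcomes (best: 6/10)
every size-2 subset falls short of the 10 outcomes (best: 8/10)
inputs {1, 2, 4} (size 3) cover everything; no size-3 subset with a lexicographically smaller index list covers all 10

Answer: 1, 2, 4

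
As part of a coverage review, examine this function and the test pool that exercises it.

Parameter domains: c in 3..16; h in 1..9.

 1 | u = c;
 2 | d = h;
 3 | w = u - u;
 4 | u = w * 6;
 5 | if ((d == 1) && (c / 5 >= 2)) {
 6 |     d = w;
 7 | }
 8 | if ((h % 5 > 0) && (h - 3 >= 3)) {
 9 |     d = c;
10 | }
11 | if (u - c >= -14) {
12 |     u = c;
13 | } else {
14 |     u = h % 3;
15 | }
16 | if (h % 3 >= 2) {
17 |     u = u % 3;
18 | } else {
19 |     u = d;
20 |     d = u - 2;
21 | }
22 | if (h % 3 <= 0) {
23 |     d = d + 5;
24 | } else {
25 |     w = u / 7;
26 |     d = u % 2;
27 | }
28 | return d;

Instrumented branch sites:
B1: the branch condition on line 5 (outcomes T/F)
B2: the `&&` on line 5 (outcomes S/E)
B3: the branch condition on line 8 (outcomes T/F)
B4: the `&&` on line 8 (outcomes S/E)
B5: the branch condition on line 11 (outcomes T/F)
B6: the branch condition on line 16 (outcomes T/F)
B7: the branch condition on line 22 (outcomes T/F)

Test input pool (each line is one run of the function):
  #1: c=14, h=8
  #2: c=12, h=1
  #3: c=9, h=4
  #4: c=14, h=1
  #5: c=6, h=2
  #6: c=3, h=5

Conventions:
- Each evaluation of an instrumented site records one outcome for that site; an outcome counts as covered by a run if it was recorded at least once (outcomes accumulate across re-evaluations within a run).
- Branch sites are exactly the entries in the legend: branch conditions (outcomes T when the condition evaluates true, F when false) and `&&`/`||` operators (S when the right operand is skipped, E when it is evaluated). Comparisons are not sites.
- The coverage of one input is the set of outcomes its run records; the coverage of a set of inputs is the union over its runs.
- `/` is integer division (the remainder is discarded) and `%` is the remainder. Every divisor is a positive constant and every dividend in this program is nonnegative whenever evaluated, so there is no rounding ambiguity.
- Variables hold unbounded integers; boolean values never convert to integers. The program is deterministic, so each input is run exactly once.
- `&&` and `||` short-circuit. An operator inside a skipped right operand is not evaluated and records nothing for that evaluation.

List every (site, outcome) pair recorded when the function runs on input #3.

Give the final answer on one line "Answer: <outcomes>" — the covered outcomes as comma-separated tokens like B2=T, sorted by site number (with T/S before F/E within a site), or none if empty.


Event log for input #3 (c=9, h=4):
  B2->S, B1->F, B4->E, B3->F, B5->T, B6->F, B7->F
distinct outcomes covered: B1=F, B2=S, B3=F, B4=E, B5=T, B6=F, B7=F
Answer: B1=F, B2=S, B3=F, B4=E, B5=T, B6=F, B7=F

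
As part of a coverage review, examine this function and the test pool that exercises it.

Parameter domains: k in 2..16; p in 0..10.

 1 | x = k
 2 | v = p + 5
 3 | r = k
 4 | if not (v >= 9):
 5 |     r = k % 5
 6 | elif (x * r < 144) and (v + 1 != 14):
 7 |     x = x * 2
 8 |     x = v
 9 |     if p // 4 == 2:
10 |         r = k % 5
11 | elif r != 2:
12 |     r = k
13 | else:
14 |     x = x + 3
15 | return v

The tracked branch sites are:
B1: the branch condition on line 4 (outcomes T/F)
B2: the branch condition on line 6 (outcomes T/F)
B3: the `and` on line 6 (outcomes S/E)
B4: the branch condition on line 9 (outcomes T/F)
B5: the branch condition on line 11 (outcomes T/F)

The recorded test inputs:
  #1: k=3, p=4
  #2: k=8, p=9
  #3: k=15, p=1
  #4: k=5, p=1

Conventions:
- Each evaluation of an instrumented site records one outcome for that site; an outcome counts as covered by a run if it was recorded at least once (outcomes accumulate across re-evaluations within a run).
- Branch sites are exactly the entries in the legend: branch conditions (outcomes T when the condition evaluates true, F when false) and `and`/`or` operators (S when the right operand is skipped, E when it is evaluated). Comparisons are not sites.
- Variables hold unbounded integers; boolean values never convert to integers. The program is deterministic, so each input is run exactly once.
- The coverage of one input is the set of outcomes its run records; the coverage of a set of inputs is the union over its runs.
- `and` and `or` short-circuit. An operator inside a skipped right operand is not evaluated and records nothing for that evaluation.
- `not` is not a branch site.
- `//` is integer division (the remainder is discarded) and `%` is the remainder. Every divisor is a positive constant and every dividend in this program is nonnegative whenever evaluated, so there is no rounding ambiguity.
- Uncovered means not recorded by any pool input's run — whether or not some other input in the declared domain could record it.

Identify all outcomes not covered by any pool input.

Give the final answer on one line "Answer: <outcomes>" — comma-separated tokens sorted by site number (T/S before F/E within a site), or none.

input #1 (k=3, p=4): events B1->F, B3->E, B2->T, B4->F; covers B1=F, B2=T, B3=E, B4=F
input #2 (k=8, p=9): events B1->F, B3->E, B2->T, B4->T; covers B1=F, B2=T, B3=E, B4=T
input #3 (k=15, p=1): events B1->T; covers B1=T
input #4 (k=5, p=1): events B1->T; covers B1=T
union over the pool: B1=T, B1=F, B2=T, B3=E, B4=T, B4=F
uncovered (4 of 10): B2=F, B3=S, B5=T, B5=F

Answer: B2=F, B3=S, B5=T, B5=F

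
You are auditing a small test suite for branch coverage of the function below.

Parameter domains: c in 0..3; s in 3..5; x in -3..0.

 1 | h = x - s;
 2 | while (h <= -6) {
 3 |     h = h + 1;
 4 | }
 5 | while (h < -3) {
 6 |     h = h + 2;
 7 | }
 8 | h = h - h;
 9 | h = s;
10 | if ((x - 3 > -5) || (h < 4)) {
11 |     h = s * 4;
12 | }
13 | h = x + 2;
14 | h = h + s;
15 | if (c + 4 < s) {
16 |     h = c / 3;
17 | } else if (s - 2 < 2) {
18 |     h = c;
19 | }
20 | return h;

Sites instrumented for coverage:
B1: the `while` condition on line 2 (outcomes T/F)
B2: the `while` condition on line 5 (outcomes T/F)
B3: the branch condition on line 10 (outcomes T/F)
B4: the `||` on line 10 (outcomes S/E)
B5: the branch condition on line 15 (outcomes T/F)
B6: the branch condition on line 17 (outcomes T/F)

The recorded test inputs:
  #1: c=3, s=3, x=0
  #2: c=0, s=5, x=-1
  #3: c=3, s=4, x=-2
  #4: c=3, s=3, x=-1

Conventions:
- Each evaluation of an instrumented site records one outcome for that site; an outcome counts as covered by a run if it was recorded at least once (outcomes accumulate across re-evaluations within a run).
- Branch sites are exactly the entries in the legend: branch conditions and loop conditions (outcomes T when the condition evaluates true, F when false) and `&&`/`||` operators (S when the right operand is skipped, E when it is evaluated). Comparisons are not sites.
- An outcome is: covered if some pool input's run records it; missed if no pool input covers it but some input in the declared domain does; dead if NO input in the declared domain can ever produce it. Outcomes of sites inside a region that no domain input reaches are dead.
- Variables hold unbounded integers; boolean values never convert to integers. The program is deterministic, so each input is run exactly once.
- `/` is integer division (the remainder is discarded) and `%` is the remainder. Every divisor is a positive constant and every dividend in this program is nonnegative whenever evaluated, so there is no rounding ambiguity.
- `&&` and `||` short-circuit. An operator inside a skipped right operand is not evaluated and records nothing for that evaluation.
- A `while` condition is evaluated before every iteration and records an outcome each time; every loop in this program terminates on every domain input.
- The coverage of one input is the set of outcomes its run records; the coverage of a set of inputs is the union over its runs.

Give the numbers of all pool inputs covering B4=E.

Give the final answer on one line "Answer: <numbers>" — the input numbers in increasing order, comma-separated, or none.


input #1 (c=3, s=3, x=0): does not produce B4=E
input #2 (c=0, s=5, x=-1): does not produce B4=E
input #3 (c=3, s=4, x=-2): produces B4=E
input #4 (c=3, s=3, x=-1): does not produce B4=E
Answer: 3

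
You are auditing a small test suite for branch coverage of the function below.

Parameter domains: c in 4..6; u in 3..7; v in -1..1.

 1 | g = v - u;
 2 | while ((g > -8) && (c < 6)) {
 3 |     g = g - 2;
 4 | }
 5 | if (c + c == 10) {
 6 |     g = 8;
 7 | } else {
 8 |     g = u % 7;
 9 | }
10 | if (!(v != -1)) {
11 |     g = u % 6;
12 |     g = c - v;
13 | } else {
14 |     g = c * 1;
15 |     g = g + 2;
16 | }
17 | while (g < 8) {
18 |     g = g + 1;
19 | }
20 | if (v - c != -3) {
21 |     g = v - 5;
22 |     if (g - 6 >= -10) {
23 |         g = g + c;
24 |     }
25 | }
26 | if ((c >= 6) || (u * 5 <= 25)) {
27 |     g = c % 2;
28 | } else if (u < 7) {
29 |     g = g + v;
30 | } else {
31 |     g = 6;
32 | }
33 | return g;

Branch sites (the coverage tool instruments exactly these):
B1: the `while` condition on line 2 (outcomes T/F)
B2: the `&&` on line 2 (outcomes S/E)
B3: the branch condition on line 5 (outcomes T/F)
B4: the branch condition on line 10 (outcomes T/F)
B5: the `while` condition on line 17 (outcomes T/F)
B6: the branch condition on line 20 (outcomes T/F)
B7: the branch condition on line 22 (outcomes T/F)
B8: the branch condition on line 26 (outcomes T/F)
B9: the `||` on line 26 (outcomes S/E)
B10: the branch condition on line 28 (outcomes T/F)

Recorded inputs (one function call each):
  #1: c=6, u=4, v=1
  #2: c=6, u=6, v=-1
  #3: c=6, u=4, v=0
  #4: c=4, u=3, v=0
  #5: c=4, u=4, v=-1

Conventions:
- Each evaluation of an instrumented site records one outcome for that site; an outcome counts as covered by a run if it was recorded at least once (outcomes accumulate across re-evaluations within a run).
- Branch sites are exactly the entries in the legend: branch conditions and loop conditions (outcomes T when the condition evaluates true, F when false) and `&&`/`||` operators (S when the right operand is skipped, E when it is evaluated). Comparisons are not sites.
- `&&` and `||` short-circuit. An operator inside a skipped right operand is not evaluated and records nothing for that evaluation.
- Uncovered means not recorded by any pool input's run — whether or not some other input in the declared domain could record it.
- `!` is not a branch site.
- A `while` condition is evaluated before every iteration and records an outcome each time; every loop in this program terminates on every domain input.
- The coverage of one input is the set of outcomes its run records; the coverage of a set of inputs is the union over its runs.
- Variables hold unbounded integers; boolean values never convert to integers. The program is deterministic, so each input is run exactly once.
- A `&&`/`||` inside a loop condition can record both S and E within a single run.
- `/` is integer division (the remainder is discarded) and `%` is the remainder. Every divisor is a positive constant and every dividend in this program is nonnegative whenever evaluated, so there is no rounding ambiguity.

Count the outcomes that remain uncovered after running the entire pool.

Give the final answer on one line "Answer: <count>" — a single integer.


test 1 (c=6, u=4, v=1) fires B2->E, B1->F, B3->F, B4->F, B5->F, B6->T, B7->T, B9->S, B8->T; hits B1=F, B2=E, B3=F, B4=F, B5=F, B6=T, B7=T, B8=T, B9=S
test 2 (c=6, u=6, v=-1) fires B2->E, B1->F, B3->F, B4->T, B5->T, B5->F, B6->T, B7->F, B9->S, B8->T; hits B1=F, B2=E, B3=F, B4=T, B5=T, B5=F, B6=T, B7=F, B8=T, B9=S
test 3 (c=6, u=4, v=0) fires B2->E, B1->F, B3->F, B4->F, B5->F, B6->T, B7->F, B9->S, B8->T; hits B1=F, B2=E, B3=F, B4=F, B5=F, B6=T, B7=F, B8=T, B9=S
test 4 (c=4, u=3, v=0) fires B2->E, B1->T, B2->E, B1->T, B2->E, B1->T, B2->S, B1->F, B3->F, B4->F, B5->T, B5->T, B5->F, B6->T, ...; hits B1=T, B1=F, B2=S, B2=E, B3=F, B4=F, B5=T, B5=F, B6=T, B7=F, B8=T, B9=E
test 5 (c=4, u=4, v=-1) fires B2->E, B1->T, B2->E, B1->T, B2->S, B1->F, B3->F, B4->T, B5->T, B5->T, B5->T, B5->F, B6->T, B7->F, ...; hits B1=T, B1=F, B2=S, B2=E, B3=F, B4=T, B5=T, B5=F, B6=T, B7=F, B8=T, B9=E
union over the pool: B1=T, B1=F, B2=S, B2=E, B3=F, B4=T, B4=F, B5=T, B5=F, B6=T, B7=T, B7=F, B8=T, B9=S, B9=E
uncovered (5 of 20): B3=T, B6=F, B8=F, B10=T, B10=F
Answer: 5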